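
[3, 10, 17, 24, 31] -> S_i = 3 + 7*i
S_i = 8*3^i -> [8, 24, 72, 216, 648]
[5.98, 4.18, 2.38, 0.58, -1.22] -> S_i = 5.98 + -1.80*i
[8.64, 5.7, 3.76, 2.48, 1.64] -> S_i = 8.64*0.66^i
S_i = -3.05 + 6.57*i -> [-3.05, 3.52, 10.09, 16.66, 23.23]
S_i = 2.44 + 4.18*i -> [2.44, 6.62, 10.8, 14.98, 19.16]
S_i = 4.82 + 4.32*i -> [4.82, 9.14, 13.46, 17.78, 22.1]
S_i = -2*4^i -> [-2, -8, -32, -128, -512]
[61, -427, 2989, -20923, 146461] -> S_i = 61*-7^i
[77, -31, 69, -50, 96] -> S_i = Random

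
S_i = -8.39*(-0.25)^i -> [-8.39, 2.1, -0.52, 0.13, -0.03]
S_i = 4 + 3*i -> [4, 7, 10, 13, 16]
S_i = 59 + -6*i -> [59, 53, 47, 41, 35]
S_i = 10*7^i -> [10, 70, 490, 3430, 24010]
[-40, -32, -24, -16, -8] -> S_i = -40 + 8*i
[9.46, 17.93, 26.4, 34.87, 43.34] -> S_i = 9.46 + 8.47*i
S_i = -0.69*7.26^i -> [-0.69, -5.01, -36.37, -264.03, -1916.88]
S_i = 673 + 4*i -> [673, 677, 681, 685, 689]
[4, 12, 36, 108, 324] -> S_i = 4*3^i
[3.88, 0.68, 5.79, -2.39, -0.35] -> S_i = Random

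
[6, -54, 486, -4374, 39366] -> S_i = 6*-9^i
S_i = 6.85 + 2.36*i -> [6.85, 9.21, 11.57, 13.93, 16.29]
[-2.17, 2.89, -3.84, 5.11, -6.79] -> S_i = -2.17*(-1.33)^i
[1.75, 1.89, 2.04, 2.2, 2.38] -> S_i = 1.75*1.08^i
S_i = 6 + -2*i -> [6, 4, 2, 0, -2]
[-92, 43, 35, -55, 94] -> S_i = Random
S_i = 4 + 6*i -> [4, 10, 16, 22, 28]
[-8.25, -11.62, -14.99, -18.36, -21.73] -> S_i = -8.25 + -3.37*i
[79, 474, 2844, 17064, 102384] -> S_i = 79*6^i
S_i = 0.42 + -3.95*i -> [0.42, -3.53, -7.48, -11.43, -15.38]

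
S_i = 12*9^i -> [12, 108, 972, 8748, 78732]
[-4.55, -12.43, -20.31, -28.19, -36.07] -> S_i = -4.55 + -7.88*i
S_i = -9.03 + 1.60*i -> [-9.03, -7.43, -5.83, -4.23, -2.63]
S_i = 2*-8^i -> [2, -16, 128, -1024, 8192]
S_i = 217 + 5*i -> [217, 222, 227, 232, 237]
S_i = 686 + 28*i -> [686, 714, 742, 770, 798]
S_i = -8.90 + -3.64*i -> [-8.9, -12.54, -16.18, -19.82, -23.46]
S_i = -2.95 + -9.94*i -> [-2.95, -12.89, -22.83, -32.77, -42.71]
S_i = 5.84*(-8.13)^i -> [5.84, -47.48, 386.01, -3138.23, 25513.79]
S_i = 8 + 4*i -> [8, 12, 16, 20, 24]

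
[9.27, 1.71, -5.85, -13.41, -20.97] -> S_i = 9.27 + -7.56*i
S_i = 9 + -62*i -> [9, -53, -115, -177, -239]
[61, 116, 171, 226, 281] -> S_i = 61 + 55*i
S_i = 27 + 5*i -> [27, 32, 37, 42, 47]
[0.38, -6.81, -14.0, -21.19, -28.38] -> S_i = 0.38 + -7.19*i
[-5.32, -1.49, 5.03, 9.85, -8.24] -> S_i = Random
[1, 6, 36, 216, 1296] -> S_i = 1*6^i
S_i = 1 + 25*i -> [1, 26, 51, 76, 101]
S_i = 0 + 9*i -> [0, 9, 18, 27, 36]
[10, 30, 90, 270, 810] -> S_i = 10*3^i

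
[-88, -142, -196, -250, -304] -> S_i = -88 + -54*i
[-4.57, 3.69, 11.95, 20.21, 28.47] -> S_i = -4.57 + 8.26*i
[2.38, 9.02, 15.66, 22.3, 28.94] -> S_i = 2.38 + 6.64*i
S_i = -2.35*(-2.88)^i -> [-2.35, 6.77, -19.49, 56.14, -161.67]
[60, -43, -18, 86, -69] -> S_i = Random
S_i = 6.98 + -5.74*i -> [6.98, 1.24, -4.5, -10.24, -15.98]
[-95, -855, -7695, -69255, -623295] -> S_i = -95*9^i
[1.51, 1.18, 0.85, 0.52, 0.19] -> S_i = 1.51 + -0.33*i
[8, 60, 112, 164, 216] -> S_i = 8 + 52*i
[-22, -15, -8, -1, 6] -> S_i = -22 + 7*i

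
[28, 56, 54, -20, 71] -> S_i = Random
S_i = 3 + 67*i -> [3, 70, 137, 204, 271]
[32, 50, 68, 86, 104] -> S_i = 32 + 18*i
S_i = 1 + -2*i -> [1, -1, -3, -5, -7]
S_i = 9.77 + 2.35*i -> [9.77, 12.12, 14.47, 16.82, 19.17]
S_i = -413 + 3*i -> [-413, -410, -407, -404, -401]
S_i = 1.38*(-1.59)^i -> [1.38, -2.19, 3.49, -5.55, 8.82]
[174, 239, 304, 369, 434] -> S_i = 174 + 65*i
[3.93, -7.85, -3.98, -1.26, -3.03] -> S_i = Random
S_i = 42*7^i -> [42, 294, 2058, 14406, 100842]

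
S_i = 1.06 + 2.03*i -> [1.06, 3.09, 5.12, 7.15, 9.18]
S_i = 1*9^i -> [1, 9, 81, 729, 6561]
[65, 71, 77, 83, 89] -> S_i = 65 + 6*i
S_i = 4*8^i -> [4, 32, 256, 2048, 16384]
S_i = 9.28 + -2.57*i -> [9.28, 6.71, 4.14, 1.57, -1.0]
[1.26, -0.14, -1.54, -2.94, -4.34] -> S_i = 1.26 + -1.40*i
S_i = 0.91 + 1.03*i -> [0.91, 1.94, 2.97, 4.0, 5.03]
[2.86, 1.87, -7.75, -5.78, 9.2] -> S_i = Random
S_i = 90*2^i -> [90, 180, 360, 720, 1440]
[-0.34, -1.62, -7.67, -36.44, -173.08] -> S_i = -0.34*4.75^i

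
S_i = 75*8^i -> [75, 600, 4800, 38400, 307200]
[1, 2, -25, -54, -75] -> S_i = Random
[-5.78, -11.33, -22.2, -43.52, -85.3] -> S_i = -5.78*1.96^i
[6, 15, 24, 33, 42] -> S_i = 6 + 9*i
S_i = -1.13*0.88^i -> [-1.13, -0.99, -0.88, -0.77, -0.68]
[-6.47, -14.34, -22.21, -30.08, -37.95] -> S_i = -6.47 + -7.87*i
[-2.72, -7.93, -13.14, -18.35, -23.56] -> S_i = -2.72 + -5.21*i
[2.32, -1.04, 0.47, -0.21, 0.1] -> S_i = 2.32*(-0.45)^i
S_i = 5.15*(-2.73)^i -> [5.15, -14.06, 38.38, -104.78, 286.06]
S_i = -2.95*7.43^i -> [-2.95, -21.92, -162.85, -1210.01, -8990.36]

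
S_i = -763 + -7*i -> [-763, -770, -777, -784, -791]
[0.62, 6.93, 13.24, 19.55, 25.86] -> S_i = 0.62 + 6.31*i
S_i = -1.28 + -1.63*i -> [-1.28, -2.91, -4.54, -6.17, -7.8]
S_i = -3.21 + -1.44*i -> [-3.21, -4.65, -6.09, -7.53, -8.97]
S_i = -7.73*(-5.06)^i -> [-7.73, 39.11, -197.92, 1001.45, -5067.36]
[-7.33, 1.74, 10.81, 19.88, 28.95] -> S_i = -7.33 + 9.07*i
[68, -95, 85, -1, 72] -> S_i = Random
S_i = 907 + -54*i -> [907, 853, 799, 745, 691]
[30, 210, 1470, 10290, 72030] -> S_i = 30*7^i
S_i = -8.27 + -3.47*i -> [-8.27, -11.74, -15.21, -18.68, -22.15]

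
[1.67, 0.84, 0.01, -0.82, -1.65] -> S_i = 1.67 + -0.83*i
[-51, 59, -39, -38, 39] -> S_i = Random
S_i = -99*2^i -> [-99, -198, -396, -792, -1584]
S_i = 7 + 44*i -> [7, 51, 95, 139, 183]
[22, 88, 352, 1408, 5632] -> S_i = 22*4^i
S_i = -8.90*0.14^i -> [-8.9, -1.25, -0.17, -0.02, -0.0]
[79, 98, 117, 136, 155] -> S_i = 79 + 19*i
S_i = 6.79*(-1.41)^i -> [6.79, -9.57, 13.5, -19.03, 26.84]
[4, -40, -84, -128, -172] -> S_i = 4 + -44*i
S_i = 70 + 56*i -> [70, 126, 182, 238, 294]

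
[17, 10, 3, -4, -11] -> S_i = 17 + -7*i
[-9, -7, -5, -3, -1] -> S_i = -9 + 2*i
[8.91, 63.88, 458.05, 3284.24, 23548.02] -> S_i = 8.91*7.17^i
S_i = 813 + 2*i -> [813, 815, 817, 819, 821]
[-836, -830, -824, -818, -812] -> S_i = -836 + 6*i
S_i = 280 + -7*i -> [280, 273, 266, 259, 252]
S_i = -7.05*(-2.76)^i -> [-7.05, 19.46, -53.7, 148.22, -409.1]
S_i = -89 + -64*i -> [-89, -153, -217, -281, -345]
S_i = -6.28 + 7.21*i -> [-6.28, 0.93, 8.14, 15.35, 22.56]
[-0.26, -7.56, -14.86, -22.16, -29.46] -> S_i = -0.26 + -7.30*i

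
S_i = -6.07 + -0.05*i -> [-6.07, -6.12, -6.17, -6.22, -6.27]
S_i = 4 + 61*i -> [4, 65, 126, 187, 248]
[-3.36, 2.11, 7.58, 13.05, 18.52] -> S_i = -3.36 + 5.47*i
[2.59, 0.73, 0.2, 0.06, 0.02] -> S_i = 2.59*0.28^i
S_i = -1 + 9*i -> [-1, 8, 17, 26, 35]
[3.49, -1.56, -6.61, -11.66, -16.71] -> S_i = 3.49 + -5.05*i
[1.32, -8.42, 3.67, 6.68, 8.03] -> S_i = Random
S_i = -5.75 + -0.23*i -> [-5.75, -5.98, -6.21, -6.44, -6.67]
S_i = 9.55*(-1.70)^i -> [9.55, -16.24, 27.6, -46.92, 79.76]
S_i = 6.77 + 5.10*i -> [6.77, 11.87, 16.97, 22.07, 27.17]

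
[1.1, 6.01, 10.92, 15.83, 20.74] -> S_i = 1.10 + 4.91*i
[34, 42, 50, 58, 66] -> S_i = 34 + 8*i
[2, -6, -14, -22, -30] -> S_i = 2 + -8*i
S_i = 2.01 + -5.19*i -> [2.01, -3.18, -8.37, -13.56, -18.75]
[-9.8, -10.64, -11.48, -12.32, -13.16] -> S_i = -9.80 + -0.84*i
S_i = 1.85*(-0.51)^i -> [1.85, -0.94, 0.48, -0.25, 0.13]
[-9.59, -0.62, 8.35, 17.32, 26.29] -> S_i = -9.59 + 8.97*i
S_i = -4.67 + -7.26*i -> [-4.67, -11.93, -19.19, -26.45, -33.71]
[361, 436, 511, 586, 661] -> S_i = 361 + 75*i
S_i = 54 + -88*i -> [54, -34, -122, -210, -298]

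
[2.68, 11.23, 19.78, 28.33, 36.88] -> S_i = 2.68 + 8.55*i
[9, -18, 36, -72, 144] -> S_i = 9*-2^i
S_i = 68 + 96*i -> [68, 164, 260, 356, 452]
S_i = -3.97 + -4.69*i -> [-3.97, -8.66, -13.35, -18.04, -22.73]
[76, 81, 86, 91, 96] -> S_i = 76 + 5*i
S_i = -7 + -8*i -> [-7, -15, -23, -31, -39]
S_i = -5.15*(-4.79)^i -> [-5.15, 24.67, -118.16, 566.0, -2711.12]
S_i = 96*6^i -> [96, 576, 3456, 20736, 124416]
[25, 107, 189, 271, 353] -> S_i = 25 + 82*i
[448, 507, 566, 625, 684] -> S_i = 448 + 59*i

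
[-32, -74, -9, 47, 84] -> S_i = Random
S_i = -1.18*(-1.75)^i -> [-1.18, 2.06, -3.61, 6.32, -11.07]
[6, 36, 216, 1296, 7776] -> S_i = 6*6^i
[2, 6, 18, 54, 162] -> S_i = 2*3^i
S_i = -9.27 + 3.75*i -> [-9.27, -5.52, -1.77, 1.98, 5.73]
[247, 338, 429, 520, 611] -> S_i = 247 + 91*i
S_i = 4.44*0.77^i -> [4.44, 3.42, 2.63, 2.03, 1.56]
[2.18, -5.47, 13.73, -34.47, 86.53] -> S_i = 2.18*(-2.51)^i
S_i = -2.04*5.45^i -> [-2.04, -11.12, -60.59, -330.23, -1799.77]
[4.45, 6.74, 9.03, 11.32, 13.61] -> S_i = 4.45 + 2.29*i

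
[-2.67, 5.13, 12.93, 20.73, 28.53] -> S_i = -2.67 + 7.80*i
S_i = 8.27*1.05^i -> [8.27, 8.68, 9.12, 9.57, 10.05]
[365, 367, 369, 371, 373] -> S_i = 365 + 2*i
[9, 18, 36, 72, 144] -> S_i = 9*2^i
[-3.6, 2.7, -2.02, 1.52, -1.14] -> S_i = -3.60*(-0.75)^i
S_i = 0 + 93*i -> [0, 93, 186, 279, 372]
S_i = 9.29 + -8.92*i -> [9.29, 0.37, -8.55, -17.47, -26.39]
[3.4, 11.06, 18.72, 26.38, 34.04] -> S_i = 3.40 + 7.66*i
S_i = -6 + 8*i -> [-6, 2, 10, 18, 26]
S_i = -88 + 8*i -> [-88, -80, -72, -64, -56]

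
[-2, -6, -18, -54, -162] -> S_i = -2*3^i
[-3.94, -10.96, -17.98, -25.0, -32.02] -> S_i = -3.94 + -7.02*i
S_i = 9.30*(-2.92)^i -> [9.3, -27.16, 79.3, -231.54, 676.11]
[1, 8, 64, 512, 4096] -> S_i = 1*8^i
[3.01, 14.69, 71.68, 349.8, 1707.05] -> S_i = 3.01*4.88^i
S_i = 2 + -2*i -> [2, 0, -2, -4, -6]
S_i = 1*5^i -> [1, 5, 25, 125, 625]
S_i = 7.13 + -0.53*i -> [7.13, 6.6, 6.07, 5.54, 5.01]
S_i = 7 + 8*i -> [7, 15, 23, 31, 39]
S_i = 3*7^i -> [3, 21, 147, 1029, 7203]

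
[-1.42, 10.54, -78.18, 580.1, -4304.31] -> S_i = -1.42*(-7.42)^i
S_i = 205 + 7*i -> [205, 212, 219, 226, 233]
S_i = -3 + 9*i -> [-3, 6, 15, 24, 33]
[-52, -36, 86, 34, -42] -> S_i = Random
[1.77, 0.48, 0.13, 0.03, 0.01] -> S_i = 1.77*0.27^i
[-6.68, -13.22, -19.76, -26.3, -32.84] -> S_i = -6.68 + -6.54*i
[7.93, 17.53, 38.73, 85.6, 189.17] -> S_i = 7.93*2.21^i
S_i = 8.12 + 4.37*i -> [8.12, 12.49, 16.86, 21.23, 25.6]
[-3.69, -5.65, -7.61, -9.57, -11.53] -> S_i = -3.69 + -1.96*i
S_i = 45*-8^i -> [45, -360, 2880, -23040, 184320]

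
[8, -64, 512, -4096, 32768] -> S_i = 8*-8^i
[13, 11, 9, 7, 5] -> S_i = 13 + -2*i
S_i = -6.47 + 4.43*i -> [-6.47, -2.04, 2.39, 6.82, 11.25]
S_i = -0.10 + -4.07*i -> [-0.1, -4.17, -8.24, -12.31, -16.38]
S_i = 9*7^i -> [9, 63, 441, 3087, 21609]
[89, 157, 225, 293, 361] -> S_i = 89 + 68*i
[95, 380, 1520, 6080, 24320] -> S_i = 95*4^i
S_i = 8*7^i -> [8, 56, 392, 2744, 19208]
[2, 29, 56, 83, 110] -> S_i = 2 + 27*i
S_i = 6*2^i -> [6, 12, 24, 48, 96]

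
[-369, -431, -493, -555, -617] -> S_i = -369 + -62*i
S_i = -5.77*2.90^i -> [-5.77, -16.73, -48.53, -140.72, -408.1]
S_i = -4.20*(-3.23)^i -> [-4.2, 13.57, -43.82, 141.53, -457.15]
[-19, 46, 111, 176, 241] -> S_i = -19 + 65*i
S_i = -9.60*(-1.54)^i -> [-9.6, 14.78, -22.77, 35.06, -54.0]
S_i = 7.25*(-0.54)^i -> [7.25, -3.92, 2.11, -1.14, 0.62]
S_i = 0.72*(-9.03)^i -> [0.72, -6.5, 58.71, -530.15, 4787.22]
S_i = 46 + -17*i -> [46, 29, 12, -5, -22]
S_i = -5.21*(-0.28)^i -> [-5.21, 1.46, -0.41, 0.11, -0.03]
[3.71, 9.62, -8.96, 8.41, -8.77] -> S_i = Random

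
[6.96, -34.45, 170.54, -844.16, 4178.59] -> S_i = 6.96*(-4.95)^i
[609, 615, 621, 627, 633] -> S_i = 609 + 6*i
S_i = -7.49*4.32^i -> [-7.49, -32.36, -139.78, -603.86, -2608.66]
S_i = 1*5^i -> [1, 5, 25, 125, 625]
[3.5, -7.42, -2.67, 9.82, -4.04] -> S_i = Random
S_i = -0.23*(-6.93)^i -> [-0.23, 1.59, -11.05, 76.55, -530.47]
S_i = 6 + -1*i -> [6, 5, 4, 3, 2]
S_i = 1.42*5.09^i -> [1.42, 7.23, 36.79, 187.26, 953.15]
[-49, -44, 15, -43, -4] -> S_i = Random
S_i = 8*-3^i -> [8, -24, 72, -216, 648]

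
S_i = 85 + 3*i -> [85, 88, 91, 94, 97]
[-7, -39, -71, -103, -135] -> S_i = -7 + -32*i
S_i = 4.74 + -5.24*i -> [4.74, -0.5, -5.74, -10.98, -16.22]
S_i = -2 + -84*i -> [-2, -86, -170, -254, -338]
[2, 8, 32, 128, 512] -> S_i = 2*4^i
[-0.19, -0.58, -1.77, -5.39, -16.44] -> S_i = -0.19*3.05^i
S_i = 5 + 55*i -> [5, 60, 115, 170, 225]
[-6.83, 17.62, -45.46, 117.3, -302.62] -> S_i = -6.83*(-2.58)^i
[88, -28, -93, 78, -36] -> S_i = Random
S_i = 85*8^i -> [85, 680, 5440, 43520, 348160]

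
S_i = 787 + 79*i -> [787, 866, 945, 1024, 1103]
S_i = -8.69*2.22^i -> [-8.69, -19.29, -42.83, -95.08, -211.07]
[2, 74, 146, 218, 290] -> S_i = 2 + 72*i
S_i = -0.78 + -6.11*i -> [-0.78, -6.89, -13.0, -19.11, -25.22]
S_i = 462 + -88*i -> [462, 374, 286, 198, 110]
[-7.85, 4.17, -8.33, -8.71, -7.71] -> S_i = Random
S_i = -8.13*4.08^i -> [-8.13, -33.17, -135.34, -552.17, -2252.84]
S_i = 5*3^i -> [5, 15, 45, 135, 405]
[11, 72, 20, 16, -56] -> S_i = Random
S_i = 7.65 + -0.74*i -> [7.65, 6.91, 6.17, 5.43, 4.69]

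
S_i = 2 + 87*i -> [2, 89, 176, 263, 350]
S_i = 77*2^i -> [77, 154, 308, 616, 1232]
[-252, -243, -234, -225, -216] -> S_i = -252 + 9*i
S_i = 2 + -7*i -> [2, -5, -12, -19, -26]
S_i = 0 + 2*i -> [0, 2, 4, 6, 8]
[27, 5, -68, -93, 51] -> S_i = Random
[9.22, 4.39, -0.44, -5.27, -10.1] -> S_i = 9.22 + -4.83*i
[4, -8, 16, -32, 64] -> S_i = 4*-2^i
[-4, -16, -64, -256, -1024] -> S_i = -4*4^i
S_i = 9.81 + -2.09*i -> [9.81, 7.72, 5.63, 3.54, 1.45]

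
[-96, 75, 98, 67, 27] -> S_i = Random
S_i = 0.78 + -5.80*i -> [0.78, -5.02, -10.82, -16.62, -22.42]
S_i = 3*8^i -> [3, 24, 192, 1536, 12288]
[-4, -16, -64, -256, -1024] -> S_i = -4*4^i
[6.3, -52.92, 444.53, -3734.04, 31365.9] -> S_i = 6.30*(-8.40)^i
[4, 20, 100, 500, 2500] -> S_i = 4*5^i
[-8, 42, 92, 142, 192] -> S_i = -8 + 50*i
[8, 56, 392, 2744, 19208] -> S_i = 8*7^i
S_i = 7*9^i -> [7, 63, 567, 5103, 45927]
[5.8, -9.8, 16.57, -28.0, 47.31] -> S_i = 5.80*(-1.69)^i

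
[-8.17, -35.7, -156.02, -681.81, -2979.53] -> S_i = -8.17*4.37^i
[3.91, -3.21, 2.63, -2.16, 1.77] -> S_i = 3.91*(-0.82)^i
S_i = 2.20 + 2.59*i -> [2.2, 4.79, 7.38, 9.97, 12.56]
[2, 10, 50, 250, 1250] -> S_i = 2*5^i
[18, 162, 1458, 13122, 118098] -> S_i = 18*9^i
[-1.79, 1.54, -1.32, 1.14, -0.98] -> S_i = -1.79*(-0.86)^i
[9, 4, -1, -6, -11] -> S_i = 9 + -5*i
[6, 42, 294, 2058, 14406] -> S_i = 6*7^i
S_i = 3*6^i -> [3, 18, 108, 648, 3888]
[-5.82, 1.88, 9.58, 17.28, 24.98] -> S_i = -5.82 + 7.70*i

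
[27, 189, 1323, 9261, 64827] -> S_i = 27*7^i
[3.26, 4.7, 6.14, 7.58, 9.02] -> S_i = 3.26 + 1.44*i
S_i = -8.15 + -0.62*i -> [-8.15, -8.77, -9.39, -10.01, -10.63]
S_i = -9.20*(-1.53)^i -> [-9.2, 14.08, -21.54, 32.95, -50.41]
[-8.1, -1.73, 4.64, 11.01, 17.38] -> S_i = -8.10 + 6.37*i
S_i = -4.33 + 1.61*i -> [-4.33, -2.72, -1.11, 0.5, 2.11]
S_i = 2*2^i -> [2, 4, 8, 16, 32]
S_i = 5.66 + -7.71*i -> [5.66, -2.05, -9.76, -17.47, -25.18]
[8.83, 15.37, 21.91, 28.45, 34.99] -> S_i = 8.83 + 6.54*i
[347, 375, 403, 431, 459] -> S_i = 347 + 28*i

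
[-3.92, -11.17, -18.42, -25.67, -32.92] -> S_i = -3.92 + -7.25*i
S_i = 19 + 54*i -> [19, 73, 127, 181, 235]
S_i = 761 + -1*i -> [761, 760, 759, 758, 757]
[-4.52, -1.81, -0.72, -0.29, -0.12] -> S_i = -4.52*0.40^i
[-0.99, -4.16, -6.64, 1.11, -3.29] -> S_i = Random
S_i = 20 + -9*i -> [20, 11, 2, -7, -16]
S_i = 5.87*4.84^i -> [5.87, 28.41, 137.51, 665.54, 3221.21]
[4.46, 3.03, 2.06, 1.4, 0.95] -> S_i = 4.46*0.68^i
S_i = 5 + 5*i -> [5, 10, 15, 20, 25]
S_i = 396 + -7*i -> [396, 389, 382, 375, 368]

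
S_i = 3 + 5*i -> [3, 8, 13, 18, 23]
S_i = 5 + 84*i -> [5, 89, 173, 257, 341]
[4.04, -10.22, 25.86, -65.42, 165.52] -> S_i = 4.04*(-2.53)^i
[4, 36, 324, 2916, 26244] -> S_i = 4*9^i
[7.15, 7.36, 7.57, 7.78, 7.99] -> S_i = 7.15 + 0.21*i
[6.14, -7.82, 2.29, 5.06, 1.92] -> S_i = Random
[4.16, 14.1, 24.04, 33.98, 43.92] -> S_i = 4.16 + 9.94*i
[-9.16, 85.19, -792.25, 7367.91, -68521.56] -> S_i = -9.16*(-9.30)^i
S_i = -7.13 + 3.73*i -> [-7.13, -3.4, 0.33, 4.06, 7.79]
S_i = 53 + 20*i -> [53, 73, 93, 113, 133]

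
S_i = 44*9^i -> [44, 396, 3564, 32076, 288684]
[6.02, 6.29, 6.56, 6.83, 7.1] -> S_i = 6.02 + 0.27*i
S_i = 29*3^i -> [29, 87, 261, 783, 2349]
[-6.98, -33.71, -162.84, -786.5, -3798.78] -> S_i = -6.98*4.83^i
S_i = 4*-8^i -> [4, -32, 256, -2048, 16384]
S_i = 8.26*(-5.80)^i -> [8.26, -47.91, 277.87, -1611.63, 9347.43]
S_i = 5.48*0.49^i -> [5.48, 2.69, 1.32, 0.64, 0.32]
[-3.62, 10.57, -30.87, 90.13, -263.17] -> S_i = -3.62*(-2.92)^i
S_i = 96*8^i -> [96, 768, 6144, 49152, 393216]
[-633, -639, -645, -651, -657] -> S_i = -633 + -6*i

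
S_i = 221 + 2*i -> [221, 223, 225, 227, 229]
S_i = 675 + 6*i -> [675, 681, 687, 693, 699]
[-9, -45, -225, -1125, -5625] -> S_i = -9*5^i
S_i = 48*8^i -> [48, 384, 3072, 24576, 196608]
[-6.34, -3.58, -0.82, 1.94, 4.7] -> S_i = -6.34 + 2.76*i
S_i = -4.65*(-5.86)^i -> [-4.65, 27.25, -159.68, 935.72, -5483.32]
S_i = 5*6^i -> [5, 30, 180, 1080, 6480]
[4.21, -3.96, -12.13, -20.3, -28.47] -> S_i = 4.21 + -8.17*i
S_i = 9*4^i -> [9, 36, 144, 576, 2304]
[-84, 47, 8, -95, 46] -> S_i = Random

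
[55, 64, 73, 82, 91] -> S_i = 55 + 9*i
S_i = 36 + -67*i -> [36, -31, -98, -165, -232]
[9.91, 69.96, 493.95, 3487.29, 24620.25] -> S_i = 9.91*7.06^i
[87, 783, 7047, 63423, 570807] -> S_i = 87*9^i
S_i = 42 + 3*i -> [42, 45, 48, 51, 54]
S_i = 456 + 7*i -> [456, 463, 470, 477, 484]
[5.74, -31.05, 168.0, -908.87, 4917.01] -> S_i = 5.74*(-5.41)^i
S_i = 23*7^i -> [23, 161, 1127, 7889, 55223]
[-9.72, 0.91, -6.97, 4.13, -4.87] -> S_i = Random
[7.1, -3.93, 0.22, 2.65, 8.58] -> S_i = Random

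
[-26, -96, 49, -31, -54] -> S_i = Random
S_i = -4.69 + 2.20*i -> [-4.69, -2.49, -0.29, 1.91, 4.11]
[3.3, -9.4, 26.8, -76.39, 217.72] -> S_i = 3.30*(-2.85)^i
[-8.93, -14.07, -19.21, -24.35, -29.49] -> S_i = -8.93 + -5.14*i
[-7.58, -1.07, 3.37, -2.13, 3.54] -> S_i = Random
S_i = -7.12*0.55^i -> [-7.12, -3.92, -2.15, -1.18, -0.65]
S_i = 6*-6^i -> [6, -36, 216, -1296, 7776]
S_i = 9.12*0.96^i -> [9.12, 8.76, 8.4, 8.07, 7.75]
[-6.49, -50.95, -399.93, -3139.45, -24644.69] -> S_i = -6.49*7.85^i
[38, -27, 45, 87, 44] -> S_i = Random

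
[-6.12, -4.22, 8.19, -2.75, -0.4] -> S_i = Random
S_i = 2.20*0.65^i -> [2.2, 1.43, 0.93, 0.6, 0.39]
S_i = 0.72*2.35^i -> [0.72, 1.69, 3.98, 9.34, 21.96]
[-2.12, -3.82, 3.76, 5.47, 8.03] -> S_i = Random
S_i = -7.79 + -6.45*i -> [-7.79, -14.24, -20.69, -27.14, -33.59]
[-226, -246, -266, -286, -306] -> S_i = -226 + -20*i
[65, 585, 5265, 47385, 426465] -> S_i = 65*9^i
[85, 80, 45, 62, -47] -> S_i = Random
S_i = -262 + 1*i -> [-262, -261, -260, -259, -258]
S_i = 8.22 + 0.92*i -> [8.22, 9.14, 10.06, 10.98, 11.9]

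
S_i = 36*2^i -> [36, 72, 144, 288, 576]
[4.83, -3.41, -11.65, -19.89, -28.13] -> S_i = 4.83 + -8.24*i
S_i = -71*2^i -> [-71, -142, -284, -568, -1136]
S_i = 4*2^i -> [4, 8, 16, 32, 64]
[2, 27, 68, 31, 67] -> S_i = Random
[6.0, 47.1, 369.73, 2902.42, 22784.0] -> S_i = 6.00*7.85^i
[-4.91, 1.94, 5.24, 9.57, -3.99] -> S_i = Random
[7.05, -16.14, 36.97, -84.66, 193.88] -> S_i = 7.05*(-2.29)^i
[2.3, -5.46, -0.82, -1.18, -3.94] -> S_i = Random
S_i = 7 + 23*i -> [7, 30, 53, 76, 99]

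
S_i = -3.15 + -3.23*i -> [-3.15, -6.38, -9.61, -12.84, -16.07]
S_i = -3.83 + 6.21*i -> [-3.83, 2.38, 8.59, 14.8, 21.01]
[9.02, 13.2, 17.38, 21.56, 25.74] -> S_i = 9.02 + 4.18*i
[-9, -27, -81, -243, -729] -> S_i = -9*3^i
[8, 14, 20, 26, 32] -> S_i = 8 + 6*i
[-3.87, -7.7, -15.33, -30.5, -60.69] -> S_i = -3.87*1.99^i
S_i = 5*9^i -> [5, 45, 405, 3645, 32805]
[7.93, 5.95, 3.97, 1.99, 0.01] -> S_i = 7.93 + -1.98*i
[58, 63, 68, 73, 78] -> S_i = 58 + 5*i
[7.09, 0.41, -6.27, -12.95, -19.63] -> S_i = 7.09 + -6.68*i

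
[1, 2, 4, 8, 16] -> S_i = 1*2^i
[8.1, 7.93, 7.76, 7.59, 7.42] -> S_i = 8.10 + -0.17*i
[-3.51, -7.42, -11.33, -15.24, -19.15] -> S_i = -3.51 + -3.91*i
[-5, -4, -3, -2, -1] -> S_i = -5 + 1*i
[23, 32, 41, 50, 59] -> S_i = 23 + 9*i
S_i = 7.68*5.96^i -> [7.68, 45.77, 272.81, 1625.92, 9690.5]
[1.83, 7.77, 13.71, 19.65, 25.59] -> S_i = 1.83 + 5.94*i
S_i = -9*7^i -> [-9, -63, -441, -3087, -21609]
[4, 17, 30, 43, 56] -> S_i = 4 + 13*i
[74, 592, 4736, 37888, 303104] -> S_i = 74*8^i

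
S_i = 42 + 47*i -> [42, 89, 136, 183, 230]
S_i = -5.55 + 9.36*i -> [-5.55, 3.81, 13.17, 22.53, 31.89]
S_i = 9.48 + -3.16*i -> [9.48, 6.32, 3.16, 0.0, -3.16]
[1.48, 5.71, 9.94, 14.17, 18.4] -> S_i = 1.48 + 4.23*i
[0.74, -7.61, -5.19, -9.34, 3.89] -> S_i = Random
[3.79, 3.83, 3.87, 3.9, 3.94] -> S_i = 3.79*1.01^i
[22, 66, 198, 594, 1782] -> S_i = 22*3^i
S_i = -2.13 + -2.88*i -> [-2.13, -5.01, -7.89, -10.77, -13.65]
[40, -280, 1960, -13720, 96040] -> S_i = 40*-7^i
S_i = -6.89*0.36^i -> [-6.89, -2.48, -0.89, -0.32, -0.12]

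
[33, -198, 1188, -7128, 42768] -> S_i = 33*-6^i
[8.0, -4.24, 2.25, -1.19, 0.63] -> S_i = 8.00*(-0.53)^i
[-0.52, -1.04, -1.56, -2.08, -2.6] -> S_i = -0.52 + -0.52*i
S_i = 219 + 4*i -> [219, 223, 227, 231, 235]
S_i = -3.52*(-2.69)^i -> [-3.52, 9.47, -25.47, 68.52, -184.31]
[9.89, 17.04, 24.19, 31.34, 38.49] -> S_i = 9.89 + 7.15*i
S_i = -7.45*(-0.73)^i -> [-7.45, 5.44, -3.97, 2.9, -2.12]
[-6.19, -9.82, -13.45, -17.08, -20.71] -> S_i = -6.19 + -3.63*i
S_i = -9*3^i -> [-9, -27, -81, -243, -729]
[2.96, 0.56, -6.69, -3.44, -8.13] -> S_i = Random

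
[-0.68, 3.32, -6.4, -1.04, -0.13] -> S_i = Random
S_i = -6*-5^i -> [-6, 30, -150, 750, -3750]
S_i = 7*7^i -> [7, 49, 343, 2401, 16807]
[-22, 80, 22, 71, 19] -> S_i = Random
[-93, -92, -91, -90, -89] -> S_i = -93 + 1*i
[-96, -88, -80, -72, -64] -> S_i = -96 + 8*i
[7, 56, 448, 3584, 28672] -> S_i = 7*8^i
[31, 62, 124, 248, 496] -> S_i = 31*2^i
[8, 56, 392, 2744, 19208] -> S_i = 8*7^i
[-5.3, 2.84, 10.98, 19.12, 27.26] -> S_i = -5.30 + 8.14*i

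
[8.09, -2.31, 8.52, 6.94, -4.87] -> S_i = Random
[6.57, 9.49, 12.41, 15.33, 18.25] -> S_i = 6.57 + 2.92*i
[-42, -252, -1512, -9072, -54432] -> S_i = -42*6^i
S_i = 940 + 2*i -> [940, 942, 944, 946, 948]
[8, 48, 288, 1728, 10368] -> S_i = 8*6^i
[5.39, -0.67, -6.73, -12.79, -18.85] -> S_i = 5.39 + -6.06*i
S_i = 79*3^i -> [79, 237, 711, 2133, 6399]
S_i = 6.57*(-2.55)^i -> [6.57, -16.75, 42.72, -108.94, 277.8]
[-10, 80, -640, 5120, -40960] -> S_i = -10*-8^i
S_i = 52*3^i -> [52, 156, 468, 1404, 4212]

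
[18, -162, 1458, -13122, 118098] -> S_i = 18*-9^i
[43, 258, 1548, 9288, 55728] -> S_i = 43*6^i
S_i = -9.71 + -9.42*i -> [-9.71, -19.13, -28.55, -37.97, -47.39]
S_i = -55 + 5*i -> [-55, -50, -45, -40, -35]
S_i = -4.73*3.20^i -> [-4.73, -15.14, -48.44, -154.99, -495.98]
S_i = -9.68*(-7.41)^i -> [-9.68, 71.73, -531.51, 3938.49, -29184.23]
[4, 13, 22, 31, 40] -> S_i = 4 + 9*i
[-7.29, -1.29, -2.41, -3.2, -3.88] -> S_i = Random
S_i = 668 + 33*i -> [668, 701, 734, 767, 800]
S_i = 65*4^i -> [65, 260, 1040, 4160, 16640]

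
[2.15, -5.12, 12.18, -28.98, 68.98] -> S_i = 2.15*(-2.38)^i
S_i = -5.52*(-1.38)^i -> [-5.52, 7.62, -10.51, 14.51, -20.02]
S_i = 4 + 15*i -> [4, 19, 34, 49, 64]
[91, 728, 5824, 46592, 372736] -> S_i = 91*8^i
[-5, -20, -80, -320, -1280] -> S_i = -5*4^i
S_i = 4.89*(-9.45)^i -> [4.89, -46.21, 436.69, -4126.71, 38997.44]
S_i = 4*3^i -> [4, 12, 36, 108, 324]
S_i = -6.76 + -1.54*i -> [-6.76, -8.3, -9.84, -11.38, -12.92]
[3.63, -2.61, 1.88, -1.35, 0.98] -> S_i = 3.63*(-0.72)^i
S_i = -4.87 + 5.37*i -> [-4.87, 0.5, 5.87, 11.24, 16.61]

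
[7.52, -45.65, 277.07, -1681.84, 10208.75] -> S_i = 7.52*(-6.07)^i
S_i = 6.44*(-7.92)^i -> [6.44, -51.0, 403.96, -3199.35, 25338.83]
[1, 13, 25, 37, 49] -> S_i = 1 + 12*i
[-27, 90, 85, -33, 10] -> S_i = Random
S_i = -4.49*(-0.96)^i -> [-4.49, 4.31, -4.14, 3.97, -3.81]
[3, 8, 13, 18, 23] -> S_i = 3 + 5*i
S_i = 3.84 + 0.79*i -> [3.84, 4.63, 5.42, 6.21, 7.0]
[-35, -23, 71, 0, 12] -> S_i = Random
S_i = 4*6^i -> [4, 24, 144, 864, 5184]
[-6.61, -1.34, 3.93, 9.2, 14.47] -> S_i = -6.61 + 5.27*i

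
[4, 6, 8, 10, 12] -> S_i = 4 + 2*i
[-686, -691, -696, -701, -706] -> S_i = -686 + -5*i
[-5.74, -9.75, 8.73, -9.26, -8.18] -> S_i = Random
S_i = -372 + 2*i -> [-372, -370, -368, -366, -364]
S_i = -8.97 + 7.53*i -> [-8.97, -1.44, 6.09, 13.62, 21.15]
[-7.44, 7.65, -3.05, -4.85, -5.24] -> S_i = Random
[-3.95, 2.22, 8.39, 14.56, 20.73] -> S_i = -3.95 + 6.17*i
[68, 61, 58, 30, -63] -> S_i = Random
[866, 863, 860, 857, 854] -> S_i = 866 + -3*i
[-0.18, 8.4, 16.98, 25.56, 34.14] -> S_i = -0.18 + 8.58*i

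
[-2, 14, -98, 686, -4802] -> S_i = -2*-7^i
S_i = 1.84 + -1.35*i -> [1.84, 0.49, -0.86, -2.21, -3.56]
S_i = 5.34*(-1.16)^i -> [5.34, -6.19, 7.19, -8.34, 9.67]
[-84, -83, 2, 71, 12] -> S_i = Random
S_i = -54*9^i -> [-54, -486, -4374, -39366, -354294]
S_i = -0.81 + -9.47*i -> [-0.81, -10.28, -19.75, -29.22, -38.69]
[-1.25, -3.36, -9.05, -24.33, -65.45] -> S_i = -1.25*2.69^i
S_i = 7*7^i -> [7, 49, 343, 2401, 16807]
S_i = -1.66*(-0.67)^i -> [-1.66, 1.11, -0.75, 0.5, -0.33]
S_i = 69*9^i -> [69, 621, 5589, 50301, 452709]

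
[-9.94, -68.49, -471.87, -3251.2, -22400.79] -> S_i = -9.94*6.89^i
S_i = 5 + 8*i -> [5, 13, 21, 29, 37]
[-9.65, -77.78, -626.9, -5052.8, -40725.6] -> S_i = -9.65*8.06^i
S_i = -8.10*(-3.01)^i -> [-8.1, 24.38, -73.39, 220.89, -664.89]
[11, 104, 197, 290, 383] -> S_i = 11 + 93*i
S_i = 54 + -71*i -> [54, -17, -88, -159, -230]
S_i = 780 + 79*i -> [780, 859, 938, 1017, 1096]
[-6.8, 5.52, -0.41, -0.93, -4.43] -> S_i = Random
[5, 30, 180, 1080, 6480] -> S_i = 5*6^i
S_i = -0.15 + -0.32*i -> [-0.15, -0.47, -0.79, -1.11, -1.43]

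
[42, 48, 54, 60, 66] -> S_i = 42 + 6*i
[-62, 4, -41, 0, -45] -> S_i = Random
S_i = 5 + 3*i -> [5, 8, 11, 14, 17]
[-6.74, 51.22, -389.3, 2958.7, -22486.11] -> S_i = -6.74*(-7.60)^i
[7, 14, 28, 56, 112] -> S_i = 7*2^i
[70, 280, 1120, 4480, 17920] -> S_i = 70*4^i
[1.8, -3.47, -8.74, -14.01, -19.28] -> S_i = 1.80 + -5.27*i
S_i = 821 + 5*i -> [821, 826, 831, 836, 841]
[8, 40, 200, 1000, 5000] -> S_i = 8*5^i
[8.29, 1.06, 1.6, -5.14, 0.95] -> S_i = Random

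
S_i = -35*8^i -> [-35, -280, -2240, -17920, -143360]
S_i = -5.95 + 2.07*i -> [-5.95, -3.88, -1.81, 0.26, 2.33]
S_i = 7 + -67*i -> [7, -60, -127, -194, -261]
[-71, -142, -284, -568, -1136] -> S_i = -71*2^i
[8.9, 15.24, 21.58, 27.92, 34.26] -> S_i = 8.90 + 6.34*i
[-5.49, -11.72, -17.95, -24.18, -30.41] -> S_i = -5.49 + -6.23*i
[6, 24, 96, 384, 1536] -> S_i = 6*4^i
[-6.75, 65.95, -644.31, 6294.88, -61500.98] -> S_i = -6.75*(-9.77)^i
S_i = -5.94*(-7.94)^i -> [-5.94, 47.16, -374.48, 2973.36, -23608.5]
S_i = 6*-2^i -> [6, -12, 24, -48, 96]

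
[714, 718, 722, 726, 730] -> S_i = 714 + 4*i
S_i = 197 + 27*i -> [197, 224, 251, 278, 305]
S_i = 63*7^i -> [63, 441, 3087, 21609, 151263]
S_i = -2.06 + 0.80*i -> [-2.06, -1.26, -0.46, 0.34, 1.14]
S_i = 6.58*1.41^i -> [6.58, 9.28, 13.08, 18.45, 26.01]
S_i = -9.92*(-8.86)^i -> [-9.92, 87.89, -778.72, 6899.42, -61128.9]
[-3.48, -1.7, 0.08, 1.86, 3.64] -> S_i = -3.48 + 1.78*i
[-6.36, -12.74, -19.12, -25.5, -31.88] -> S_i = -6.36 + -6.38*i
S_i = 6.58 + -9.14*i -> [6.58, -2.56, -11.7, -20.84, -29.98]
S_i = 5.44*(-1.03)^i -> [5.44, -5.6, 5.77, -5.94, 6.12]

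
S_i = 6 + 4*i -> [6, 10, 14, 18, 22]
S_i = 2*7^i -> [2, 14, 98, 686, 4802]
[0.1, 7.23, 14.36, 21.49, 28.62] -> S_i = 0.10 + 7.13*i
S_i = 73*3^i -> [73, 219, 657, 1971, 5913]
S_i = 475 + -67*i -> [475, 408, 341, 274, 207]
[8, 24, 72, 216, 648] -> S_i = 8*3^i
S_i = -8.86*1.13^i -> [-8.86, -10.01, -11.31, -12.78, -14.45]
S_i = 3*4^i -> [3, 12, 48, 192, 768]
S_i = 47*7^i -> [47, 329, 2303, 16121, 112847]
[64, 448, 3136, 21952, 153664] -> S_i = 64*7^i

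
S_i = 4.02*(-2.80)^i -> [4.02, -11.26, 31.52, -88.25, 247.09]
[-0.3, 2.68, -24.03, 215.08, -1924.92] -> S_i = -0.30*(-8.95)^i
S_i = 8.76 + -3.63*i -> [8.76, 5.13, 1.5, -2.13, -5.76]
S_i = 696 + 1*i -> [696, 697, 698, 699, 700]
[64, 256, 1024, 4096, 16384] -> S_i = 64*4^i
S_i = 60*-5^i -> [60, -300, 1500, -7500, 37500]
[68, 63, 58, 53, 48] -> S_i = 68 + -5*i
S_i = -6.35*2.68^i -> [-6.35, -17.02, -45.61, -122.23, -327.58]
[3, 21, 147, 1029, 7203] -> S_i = 3*7^i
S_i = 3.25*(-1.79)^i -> [3.25, -5.82, 10.41, -18.64, 33.37]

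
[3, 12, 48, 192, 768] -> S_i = 3*4^i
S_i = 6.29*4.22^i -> [6.29, 26.54, 112.01, 472.7, 1994.81]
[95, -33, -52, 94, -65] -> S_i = Random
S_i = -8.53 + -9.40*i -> [-8.53, -17.93, -27.33, -36.73, -46.13]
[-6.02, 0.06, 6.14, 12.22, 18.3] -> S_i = -6.02 + 6.08*i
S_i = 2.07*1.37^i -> [2.07, 2.84, 3.89, 5.32, 7.29]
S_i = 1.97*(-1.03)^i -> [1.97, -2.03, 2.09, -2.15, 2.22]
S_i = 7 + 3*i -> [7, 10, 13, 16, 19]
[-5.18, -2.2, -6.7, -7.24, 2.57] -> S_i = Random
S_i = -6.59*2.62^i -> [-6.59, -17.27, -45.24, -118.52, -310.52]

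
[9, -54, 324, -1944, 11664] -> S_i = 9*-6^i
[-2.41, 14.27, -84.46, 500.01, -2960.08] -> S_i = -2.41*(-5.92)^i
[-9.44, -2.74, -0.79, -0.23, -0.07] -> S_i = -9.44*0.29^i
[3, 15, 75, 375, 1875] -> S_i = 3*5^i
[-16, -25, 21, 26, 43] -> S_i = Random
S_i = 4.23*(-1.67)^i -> [4.23, -7.06, 11.8, -19.7, 32.9]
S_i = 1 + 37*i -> [1, 38, 75, 112, 149]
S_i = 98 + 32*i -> [98, 130, 162, 194, 226]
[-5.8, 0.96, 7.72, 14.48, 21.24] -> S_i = -5.80 + 6.76*i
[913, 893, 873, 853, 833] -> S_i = 913 + -20*i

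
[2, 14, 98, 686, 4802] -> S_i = 2*7^i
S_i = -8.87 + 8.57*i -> [-8.87, -0.3, 8.27, 16.84, 25.41]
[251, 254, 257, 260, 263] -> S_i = 251 + 3*i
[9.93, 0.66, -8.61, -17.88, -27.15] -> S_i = 9.93 + -9.27*i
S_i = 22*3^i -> [22, 66, 198, 594, 1782]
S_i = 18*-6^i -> [18, -108, 648, -3888, 23328]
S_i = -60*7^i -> [-60, -420, -2940, -20580, -144060]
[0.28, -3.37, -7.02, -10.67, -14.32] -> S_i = 0.28 + -3.65*i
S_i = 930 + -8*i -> [930, 922, 914, 906, 898]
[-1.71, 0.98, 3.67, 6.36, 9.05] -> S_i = -1.71 + 2.69*i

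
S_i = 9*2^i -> [9, 18, 36, 72, 144]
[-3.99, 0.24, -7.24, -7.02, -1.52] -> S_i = Random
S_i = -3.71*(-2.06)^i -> [-3.71, 7.64, -15.74, 32.43, -66.81]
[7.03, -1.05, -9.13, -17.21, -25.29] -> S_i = 7.03 + -8.08*i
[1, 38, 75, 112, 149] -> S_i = 1 + 37*i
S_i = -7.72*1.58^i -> [-7.72, -12.2, -19.27, -30.45, -48.11]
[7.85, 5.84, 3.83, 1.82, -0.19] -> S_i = 7.85 + -2.01*i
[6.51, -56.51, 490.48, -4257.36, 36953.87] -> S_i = 6.51*(-8.68)^i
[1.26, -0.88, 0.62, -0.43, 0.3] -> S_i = 1.26*(-0.70)^i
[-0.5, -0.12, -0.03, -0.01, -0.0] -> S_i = -0.50*0.25^i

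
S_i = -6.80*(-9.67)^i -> [-6.8, 65.76, -635.86, 6148.77, -59458.62]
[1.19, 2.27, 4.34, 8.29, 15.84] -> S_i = 1.19*1.91^i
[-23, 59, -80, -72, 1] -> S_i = Random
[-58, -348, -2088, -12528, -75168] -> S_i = -58*6^i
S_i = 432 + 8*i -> [432, 440, 448, 456, 464]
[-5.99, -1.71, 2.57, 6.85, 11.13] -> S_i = -5.99 + 4.28*i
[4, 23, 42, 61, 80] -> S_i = 4 + 19*i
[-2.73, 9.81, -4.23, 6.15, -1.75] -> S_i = Random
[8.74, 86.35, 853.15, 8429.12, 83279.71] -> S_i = 8.74*9.88^i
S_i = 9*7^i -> [9, 63, 441, 3087, 21609]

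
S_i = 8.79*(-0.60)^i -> [8.79, -5.27, 3.16, -1.9, 1.14]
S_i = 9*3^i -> [9, 27, 81, 243, 729]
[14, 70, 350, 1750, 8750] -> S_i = 14*5^i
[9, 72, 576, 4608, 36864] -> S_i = 9*8^i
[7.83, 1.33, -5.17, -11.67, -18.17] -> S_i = 7.83 + -6.50*i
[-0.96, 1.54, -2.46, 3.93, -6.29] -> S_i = -0.96*(-1.60)^i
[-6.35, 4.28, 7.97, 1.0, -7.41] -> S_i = Random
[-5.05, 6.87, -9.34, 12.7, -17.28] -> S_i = -5.05*(-1.36)^i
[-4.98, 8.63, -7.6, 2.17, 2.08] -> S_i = Random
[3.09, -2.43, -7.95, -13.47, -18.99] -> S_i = 3.09 + -5.52*i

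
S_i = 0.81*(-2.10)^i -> [0.81, -1.7, 3.57, -7.5, 15.75]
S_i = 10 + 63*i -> [10, 73, 136, 199, 262]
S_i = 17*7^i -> [17, 119, 833, 5831, 40817]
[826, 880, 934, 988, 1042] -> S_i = 826 + 54*i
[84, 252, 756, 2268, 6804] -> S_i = 84*3^i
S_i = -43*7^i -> [-43, -301, -2107, -14749, -103243]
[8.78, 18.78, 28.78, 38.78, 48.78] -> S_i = 8.78 + 10.00*i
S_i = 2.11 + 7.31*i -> [2.11, 9.42, 16.73, 24.04, 31.35]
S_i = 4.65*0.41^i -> [4.65, 1.91, 0.78, 0.32, 0.13]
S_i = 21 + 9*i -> [21, 30, 39, 48, 57]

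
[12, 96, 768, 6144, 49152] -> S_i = 12*8^i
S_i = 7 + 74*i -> [7, 81, 155, 229, 303]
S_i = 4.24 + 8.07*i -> [4.24, 12.31, 20.38, 28.45, 36.52]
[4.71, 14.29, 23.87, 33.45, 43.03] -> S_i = 4.71 + 9.58*i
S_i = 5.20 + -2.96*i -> [5.2, 2.24, -0.72, -3.68, -6.64]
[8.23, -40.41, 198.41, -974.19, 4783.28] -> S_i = 8.23*(-4.91)^i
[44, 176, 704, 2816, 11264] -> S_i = 44*4^i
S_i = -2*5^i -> [-2, -10, -50, -250, -1250]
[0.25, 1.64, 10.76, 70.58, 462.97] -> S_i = 0.25*6.56^i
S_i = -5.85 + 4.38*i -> [-5.85, -1.47, 2.91, 7.29, 11.67]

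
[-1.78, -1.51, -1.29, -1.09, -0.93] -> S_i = -1.78*0.85^i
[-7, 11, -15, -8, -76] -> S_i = Random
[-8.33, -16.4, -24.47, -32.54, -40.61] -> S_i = -8.33 + -8.07*i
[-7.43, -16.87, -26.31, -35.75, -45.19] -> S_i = -7.43 + -9.44*i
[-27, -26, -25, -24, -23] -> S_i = -27 + 1*i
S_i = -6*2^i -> [-6, -12, -24, -48, -96]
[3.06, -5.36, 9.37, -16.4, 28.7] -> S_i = 3.06*(-1.75)^i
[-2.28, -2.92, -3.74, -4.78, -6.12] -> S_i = -2.28*1.28^i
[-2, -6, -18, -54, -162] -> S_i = -2*3^i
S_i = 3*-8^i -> [3, -24, 192, -1536, 12288]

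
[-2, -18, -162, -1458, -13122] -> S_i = -2*9^i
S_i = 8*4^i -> [8, 32, 128, 512, 2048]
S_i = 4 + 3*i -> [4, 7, 10, 13, 16]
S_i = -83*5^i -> [-83, -415, -2075, -10375, -51875]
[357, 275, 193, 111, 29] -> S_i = 357 + -82*i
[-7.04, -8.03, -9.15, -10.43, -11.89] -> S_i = -7.04*1.14^i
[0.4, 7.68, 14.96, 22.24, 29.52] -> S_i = 0.40 + 7.28*i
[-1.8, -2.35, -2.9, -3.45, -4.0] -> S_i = -1.80 + -0.55*i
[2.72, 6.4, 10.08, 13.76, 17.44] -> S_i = 2.72 + 3.68*i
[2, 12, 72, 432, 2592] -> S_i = 2*6^i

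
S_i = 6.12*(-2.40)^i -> [6.12, -14.69, 35.25, -84.6, 203.05]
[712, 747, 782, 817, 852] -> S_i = 712 + 35*i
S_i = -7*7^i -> [-7, -49, -343, -2401, -16807]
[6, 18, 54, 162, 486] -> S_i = 6*3^i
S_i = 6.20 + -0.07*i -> [6.2, 6.13, 6.06, 5.99, 5.92]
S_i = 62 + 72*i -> [62, 134, 206, 278, 350]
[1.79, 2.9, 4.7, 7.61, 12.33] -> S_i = 1.79*1.62^i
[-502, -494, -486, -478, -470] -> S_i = -502 + 8*i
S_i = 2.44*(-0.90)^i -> [2.44, -2.2, 1.98, -1.78, 1.6]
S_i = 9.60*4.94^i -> [9.6, 47.42, 234.27, 1157.32, 5717.14]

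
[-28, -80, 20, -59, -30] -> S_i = Random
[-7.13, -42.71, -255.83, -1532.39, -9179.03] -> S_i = -7.13*5.99^i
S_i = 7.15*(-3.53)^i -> [7.15, -25.24, 89.1, -314.51, 1110.21]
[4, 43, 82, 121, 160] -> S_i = 4 + 39*i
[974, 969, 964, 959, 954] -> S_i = 974 + -5*i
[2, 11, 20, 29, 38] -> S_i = 2 + 9*i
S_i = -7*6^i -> [-7, -42, -252, -1512, -9072]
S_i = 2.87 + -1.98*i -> [2.87, 0.89, -1.09, -3.07, -5.05]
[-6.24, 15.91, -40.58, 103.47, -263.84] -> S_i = -6.24*(-2.55)^i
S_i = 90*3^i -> [90, 270, 810, 2430, 7290]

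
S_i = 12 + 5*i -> [12, 17, 22, 27, 32]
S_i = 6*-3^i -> [6, -18, 54, -162, 486]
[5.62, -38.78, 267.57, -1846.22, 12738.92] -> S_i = 5.62*(-6.90)^i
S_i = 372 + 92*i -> [372, 464, 556, 648, 740]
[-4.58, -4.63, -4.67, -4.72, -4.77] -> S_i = -4.58*1.01^i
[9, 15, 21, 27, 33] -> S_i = 9 + 6*i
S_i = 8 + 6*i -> [8, 14, 20, 26, 32]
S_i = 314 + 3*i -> [314, 317, 320, 323, 326]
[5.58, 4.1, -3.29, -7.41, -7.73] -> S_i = Random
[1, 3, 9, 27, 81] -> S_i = 1*3^i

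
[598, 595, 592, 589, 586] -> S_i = 598 + -3*i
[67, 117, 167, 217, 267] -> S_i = 67 + 50*i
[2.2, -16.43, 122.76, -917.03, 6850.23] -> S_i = 2.20*(-7.47)^i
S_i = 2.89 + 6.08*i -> [2.89, 8.97, 15.05, 21.13, 27.21]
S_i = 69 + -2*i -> [69, 67, 65, 63, 61]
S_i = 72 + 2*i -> [72, 74, 76, 78, 80]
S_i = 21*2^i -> [21, 42, 84, 168, 336]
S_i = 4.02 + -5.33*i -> [4.02, -1.31, -6.64, -11.97, -17.3]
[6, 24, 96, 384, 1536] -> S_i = 6*4^i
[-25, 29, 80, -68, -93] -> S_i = Random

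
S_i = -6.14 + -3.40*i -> [-6.14, -9.54, -12.94, -16.34, -19.74]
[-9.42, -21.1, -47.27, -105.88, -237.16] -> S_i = -9.42*2.24^i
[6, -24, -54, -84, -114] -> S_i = 6 + -30*i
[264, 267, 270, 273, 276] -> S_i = 264 + 3*i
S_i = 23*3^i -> [23, 69, 207, 621, 1863]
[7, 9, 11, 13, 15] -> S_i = 7 + 2*i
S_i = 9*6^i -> [9, 54, 324, 1944, 11664]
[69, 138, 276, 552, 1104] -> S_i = 69*2^i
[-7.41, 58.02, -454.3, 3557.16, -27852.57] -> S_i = -7.41*(-7.83)^i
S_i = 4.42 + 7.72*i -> [4.42, 12.14, 19.86, 27.58, 35.3]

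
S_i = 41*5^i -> [41, 205, 1025, 5125, 25625]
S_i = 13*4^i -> [13, 52, 208, 832, 3328]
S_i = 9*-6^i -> [9, -54, 324, -1944, 11664]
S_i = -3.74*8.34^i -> [-3.74, -31.19, -260.14, -2169.55, -18094.05]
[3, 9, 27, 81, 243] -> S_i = 3*3^i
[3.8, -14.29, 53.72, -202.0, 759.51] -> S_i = 3.80*(-3.76)^i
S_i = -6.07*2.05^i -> [-6.07, -12.44, -25.51, -52.29, -107.2]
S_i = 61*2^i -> [61, 122, 244, 488, 976]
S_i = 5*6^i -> [5, 30, 180, 1080, 6480]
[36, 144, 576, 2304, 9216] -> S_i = 36*4^i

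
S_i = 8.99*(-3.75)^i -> [8.99, -33.71, 126.42, -474.08, 1777.81]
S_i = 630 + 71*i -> [630, 701, 772, 843, 914]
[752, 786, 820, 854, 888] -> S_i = 752 + 34*i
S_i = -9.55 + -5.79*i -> [-9.55, -15.34, -21.13, -26.92, -32.71]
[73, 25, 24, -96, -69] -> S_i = Random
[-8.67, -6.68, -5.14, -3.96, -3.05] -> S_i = -8.67*0.77^i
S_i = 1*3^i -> [1, 3, 9, 27, 81]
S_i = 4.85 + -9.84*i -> [4.85, -4.99, -14.83, -24.67, -34.51]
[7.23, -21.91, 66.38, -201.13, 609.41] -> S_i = 7.23*(-3.03)^i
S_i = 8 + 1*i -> [8, 9, 10, 11, 12]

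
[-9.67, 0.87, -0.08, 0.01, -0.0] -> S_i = -9.67*(-0.09)^i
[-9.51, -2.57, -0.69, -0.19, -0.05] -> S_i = -9.51*0.27^i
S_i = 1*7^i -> [1, 7, 49, 343, 2401]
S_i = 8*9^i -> [8, 72, 648, 5832, 52488]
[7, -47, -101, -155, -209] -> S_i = 7 + -54*i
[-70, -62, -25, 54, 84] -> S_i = Random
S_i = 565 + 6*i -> [565, 571, 577, 583, 589]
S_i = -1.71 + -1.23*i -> [-1.71, -2.94, -4.17, -5.4, -6.63]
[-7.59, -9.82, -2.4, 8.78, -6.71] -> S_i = Random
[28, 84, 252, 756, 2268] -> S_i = 28*3^i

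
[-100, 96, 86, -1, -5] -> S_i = Random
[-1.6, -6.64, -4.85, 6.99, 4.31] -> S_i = Random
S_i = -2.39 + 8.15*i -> [-2.39, 5.76, 13.91, 22.06, 30.21]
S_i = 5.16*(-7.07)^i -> [5.16, -36.48, 257.92, -1823.51, 12892.21]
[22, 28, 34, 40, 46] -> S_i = 22 + 6*i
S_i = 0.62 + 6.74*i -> [0.62, 7.36, 14.1, 20.84, 27.58]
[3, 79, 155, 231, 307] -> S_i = 3 + 76*i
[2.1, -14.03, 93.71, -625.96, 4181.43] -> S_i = 2.10*(-6.68)^i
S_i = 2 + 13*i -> [2, 15, 28, 41, 54]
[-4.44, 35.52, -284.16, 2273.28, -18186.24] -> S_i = -4.44*(-8.00)^i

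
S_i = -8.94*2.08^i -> [-8.94, -18.6, -38.68, -80.45, -167.34]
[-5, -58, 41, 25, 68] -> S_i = Random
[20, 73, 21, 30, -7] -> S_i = Random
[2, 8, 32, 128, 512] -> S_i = 2*4^i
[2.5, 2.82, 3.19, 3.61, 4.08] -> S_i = 2.50*1.13^i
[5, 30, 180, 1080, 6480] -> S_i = 5*6^i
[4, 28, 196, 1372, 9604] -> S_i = 4*7^i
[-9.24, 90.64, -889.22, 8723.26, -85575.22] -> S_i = -9.24*(-9.81)^i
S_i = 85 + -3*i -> [85, 82, 79, 76, 73]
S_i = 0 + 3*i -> [0, 3, 6, 9, 12]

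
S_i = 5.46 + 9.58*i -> [5.46, 15.04, 24.62, 34.2, 43.78]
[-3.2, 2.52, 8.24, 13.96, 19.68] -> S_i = -3.20 + 5.72*i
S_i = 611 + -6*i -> [611, 605, 599, 593, 587]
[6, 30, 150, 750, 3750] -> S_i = 6*5^i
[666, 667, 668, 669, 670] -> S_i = 666 + 1*i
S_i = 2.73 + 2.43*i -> [2.73, 5.16, 7.59, 10.02, 12.45]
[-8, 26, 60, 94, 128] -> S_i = -8 + 34*i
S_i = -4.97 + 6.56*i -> [-4.97, 1.59, 8.15, 14.71, 21.27]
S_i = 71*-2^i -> [71, -142, 284, -568, 1136]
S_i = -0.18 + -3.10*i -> [-0.18, -3.28, -6.38, -9.48, -12.58]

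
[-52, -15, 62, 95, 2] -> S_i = Random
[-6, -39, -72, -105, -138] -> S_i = -6 + -33*i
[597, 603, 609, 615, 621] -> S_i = 597 + 6*i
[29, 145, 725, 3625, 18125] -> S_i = 29*5^i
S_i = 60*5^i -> [60, 300, 1500, 7500, 37500]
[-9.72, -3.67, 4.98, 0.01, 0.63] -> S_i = Random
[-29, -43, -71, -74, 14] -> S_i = Random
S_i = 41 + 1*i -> [41, 42, 43, 44, 45]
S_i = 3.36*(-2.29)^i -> [3.36, -7.69, 17.62, -40.35, 92.4]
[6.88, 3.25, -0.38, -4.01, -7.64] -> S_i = 6.88 + -3.63*i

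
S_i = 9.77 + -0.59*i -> [9.77, 9.18, 8.59, 8.0, 7.41]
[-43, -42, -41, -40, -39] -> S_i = -43 + 1*i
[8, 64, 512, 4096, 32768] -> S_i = 8*8^i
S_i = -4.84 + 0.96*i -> [-4.84, -3.88, -2.92, -1.96, -1.0]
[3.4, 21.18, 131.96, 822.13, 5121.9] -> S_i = 3.40*6.23^i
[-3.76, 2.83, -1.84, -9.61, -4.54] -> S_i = Random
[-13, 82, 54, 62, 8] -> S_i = Random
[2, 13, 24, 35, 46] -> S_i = 2 + 11*i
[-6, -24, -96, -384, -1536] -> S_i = -6*4^i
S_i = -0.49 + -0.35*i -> [-0.49, -0.84, -1.19, -1.54, -1.89]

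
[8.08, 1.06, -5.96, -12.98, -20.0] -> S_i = 8.08 + -7.02*i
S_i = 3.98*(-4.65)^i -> [3.98, -18.51, 86.06, -400.17, 1860.78]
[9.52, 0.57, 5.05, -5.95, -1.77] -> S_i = Random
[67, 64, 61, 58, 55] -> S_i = 67 + -3*i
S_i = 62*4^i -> [62, 248, 992, 3968, 15872]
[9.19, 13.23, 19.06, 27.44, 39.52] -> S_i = 9.19*1.44^i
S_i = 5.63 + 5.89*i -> [5.63, 11.52, 17.41, 23.3, 29.19]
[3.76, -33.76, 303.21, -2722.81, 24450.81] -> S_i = 3.76*(-8.98)^i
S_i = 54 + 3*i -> [54, 57, 60, 63, 66]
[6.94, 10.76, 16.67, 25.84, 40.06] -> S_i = 6.94*1.55^i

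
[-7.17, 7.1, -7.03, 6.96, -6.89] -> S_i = -7.17*(-0.99)^i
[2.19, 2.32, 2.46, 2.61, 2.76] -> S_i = 2.19*1.06^i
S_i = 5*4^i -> [5, 20, 80, 320, 1280]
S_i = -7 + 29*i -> [-7, 22, 51, 80, 109]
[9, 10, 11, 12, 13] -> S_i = 9 + 1*i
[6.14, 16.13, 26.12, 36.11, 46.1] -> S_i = 6.14 + 9.99*i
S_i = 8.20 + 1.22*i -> [8.2, 9.42, 10.64, 11.86, 13.08]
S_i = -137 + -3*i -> [-137, -140, -143, -146, -149]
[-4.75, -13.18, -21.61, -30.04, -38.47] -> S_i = -4.75 + -8.43*i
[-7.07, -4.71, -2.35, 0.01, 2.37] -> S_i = -7.07 + 2.36*i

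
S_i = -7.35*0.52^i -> [-7.35, -3.82, -1.99, -1.03, -0.54]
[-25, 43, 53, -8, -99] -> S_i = Random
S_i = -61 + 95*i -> [-61, 34, 129, 224, 319]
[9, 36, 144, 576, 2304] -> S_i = 9*4^i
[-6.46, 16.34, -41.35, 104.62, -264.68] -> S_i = -6.46*(-2.53)^i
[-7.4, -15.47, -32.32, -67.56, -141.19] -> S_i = -7.40*2.09^i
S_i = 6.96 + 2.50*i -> [6.96, 9.46, 11.96, 14.46, 16.96]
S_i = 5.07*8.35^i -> [5.07, 42.33, 353.49, 2951.67, 24646.42]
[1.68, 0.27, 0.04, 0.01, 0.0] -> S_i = 1.68*0.16^i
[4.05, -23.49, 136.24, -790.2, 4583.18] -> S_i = 4.05*(-5.80)^i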